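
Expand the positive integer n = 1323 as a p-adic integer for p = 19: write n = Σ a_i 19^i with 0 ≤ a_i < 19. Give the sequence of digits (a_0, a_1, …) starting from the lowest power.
(a_0, a_1, …) = (12, 12, 3)

Repeated division by 19 gives the digits low-to-high: 1323 = 12 + 12·19^1 + 3·19^2. Digit sequence: (12, 12, 3).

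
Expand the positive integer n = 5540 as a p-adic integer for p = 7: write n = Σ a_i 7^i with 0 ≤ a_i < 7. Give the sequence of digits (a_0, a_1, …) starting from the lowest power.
(a_0, a_1, …) = (3, 0, 1, 2, 2)

Repeated division by 7 gives the digits low-to-high: 5540 = 3 + 1·7^2 + 2·7^3 + 2·7^4. Digit sequence: (3, 0, 1, 2, 2).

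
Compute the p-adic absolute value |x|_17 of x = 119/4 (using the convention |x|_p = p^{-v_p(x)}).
|119/4|_17 = 1/17

Step 1 — compute v_17(x) by factoring powers of 17 out of the numerator and denominator: v_17(119/4) = 1. Step 2 — apply |x|_p = p^{-v_p(x)} = 17^{-1} = 1/17.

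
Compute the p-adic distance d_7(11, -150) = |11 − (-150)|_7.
d_7(11, -150) = 1/7

Step 1 — x − y = 11 − (-150) = 161. Step 2 — v_7(161) = 1 (factor: 161 = (7^1 · 23); the sign does not affect v_p). Step 3 — |x − y|_7 = 7^{-1} = 1/7.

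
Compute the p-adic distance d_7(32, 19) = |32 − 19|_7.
d_7(32, 19) = 1

Step 1 — x − y = 32 − 19 = 13. Step 2 — v_7(13) = 0 (factor: 13 = (7^0 · 13); the sign does not affect v_p). Step 3 — |x − y|_7 = 7^{0} = 1.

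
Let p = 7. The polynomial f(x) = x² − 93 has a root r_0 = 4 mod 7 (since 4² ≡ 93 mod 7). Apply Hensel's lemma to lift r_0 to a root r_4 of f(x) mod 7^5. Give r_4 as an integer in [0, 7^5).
r_4 = 130 (mod 16807)

Hensel's recurrence: r_{i+1} = r_i − f(r_i)·(f′(r_i))^{-1} mod 7^{i+2}, with f′(x) = 2x. Iterate:
  r_0 = 4 (mod 7)
  r_1 = 32 (mod 49)
  r_2 = 130 (mod 343)
  r_3 = 130 (mod 2401)
  r_4 = 130 (mod 16807)
Final: r_4 = 130, and one checks f(r_4) ≡ 0 mod 7^5.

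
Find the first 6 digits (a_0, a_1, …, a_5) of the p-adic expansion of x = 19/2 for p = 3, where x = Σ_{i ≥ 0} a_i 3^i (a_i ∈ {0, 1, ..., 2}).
(a_0, …, a_5) = (2, 1, 2, 1, 1, 1)

v_3(19/2) = 0 (numerator and denominator both coprime to 3), so x ∈ ℤ_3^×. Compute digits iteratively via a_i = x_i mod 3, x_{i+1} = (x_i − a_i)/3, with x_0 = x:
  x_0 = 19/2;  a_0 = 2;  x_1 = (x_0 − 2)/3 = 5/2
  x_1 = 5/2;  a_1 = 1;  x_2 = (x_1 − 1)/3 = 1/2
  x_2 = 1/2;  a_2 = 2;  x_3 = (x_2 − 2)/3 = -1/2
  x_3 = -1/2;  a_3 = 1;  x_4 = (x_3 − 1)/3 = -1/2
  x_4 = -1/2;  a_4 = 1;  x_5 = (x_4 − 1)/3 = -1/2
  x_5 = -1/2;  a_5 = 1;  x_6 = (x_5 − 1)/3 = -1/2
Digits: (2, 1, 2, 1, 1, 1).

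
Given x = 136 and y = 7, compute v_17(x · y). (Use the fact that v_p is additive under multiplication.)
v_17(952) = 1

v_p(x) = 1 (factor: 136 = 17^1 · 8); v_p(y) = 0 (factor: 7 = 17^0 · 7). Additivity: v_p(xy) = v_p(x) + v_p(y) = 1 + 0 = 1. (Direct check: xy = 952 = 17^1 · (56).)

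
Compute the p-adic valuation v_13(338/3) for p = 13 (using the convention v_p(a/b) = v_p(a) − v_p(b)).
v_13(338/3) = 2

Factor powers of 13 from the numerator and denominator of the reduced fraction: 338 = 13^2 · 2 and 3 = 13^0 · 3. Apply v_p(a/b) = v_p(a) − v_p(b): v_13(338/3) = 2 − 0 = 2.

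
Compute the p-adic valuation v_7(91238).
v_7(91238) = 4

v_7(n) is the largest exponent k such that 7^k divides n. Factor out: 91238 = 7^4 · 38. (Sign doesn't affect v_p.) So v_7(91238) = 4.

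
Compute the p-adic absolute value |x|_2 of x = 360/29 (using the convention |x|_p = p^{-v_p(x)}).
|360/29|_2 = 1/8

Step 1 — compute v_2(x) by factoring powers of 2 out of the numerator and denominator: v_2(360/29) = 3. Step 2 — apply |x|_p = p^{-v_p(x)} = 2^{-3} = 1/8.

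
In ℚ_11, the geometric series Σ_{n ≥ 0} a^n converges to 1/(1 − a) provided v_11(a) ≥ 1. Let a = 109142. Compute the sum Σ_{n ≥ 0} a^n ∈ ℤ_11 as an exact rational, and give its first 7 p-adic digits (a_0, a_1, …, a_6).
Σ a^n = 1/(1 − a) = -1/109141;  first 7 digits = (1, 0, 0, 5, 7, 0, 3)

v_11(a) = 3 ≥ 1, so the series converges in ℤ_11 to 1/(1 − a) = 1/(1 − 109142) = -1/109141. Expand this rational in ℤ_11: compute digits iteratively via d_i = x_i mod 11, x_{i+1} = (x_i − d_i)/11. The first 7 digits are (1, 0, 0, 5, 7, 0, 3).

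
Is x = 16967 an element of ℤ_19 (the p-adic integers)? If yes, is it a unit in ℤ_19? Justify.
x ∈ ℤ_19 but not a unit; v_19(x) = 2 > 0

ℤ_19 = {x ∈ ℚ_19 : v_19(x) ≥ 0} and ℤ_19^× = {x ∈ ℤ_19 : v_19(x) = 0}. Here v_19(16967) = v_19(num) − v_19(den) = 2; compare against these criteria.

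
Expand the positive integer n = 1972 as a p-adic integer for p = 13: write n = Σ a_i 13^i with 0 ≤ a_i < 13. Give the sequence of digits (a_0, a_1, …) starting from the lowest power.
(a_0, a_1, …) = (9, 8, 11)

Repeated division by 13 gives the digits low-to-high: 1972 = 9 + 8·13^1 + 11·13^2. Digit sequence: (9, 8, 11).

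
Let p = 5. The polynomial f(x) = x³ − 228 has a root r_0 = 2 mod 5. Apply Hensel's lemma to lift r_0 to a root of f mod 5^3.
r_2 = 12 (mod 125)

Hensel: r_{i+1} = r_i − f(r_i)/f′(r_i) mod 5^{i+2}, where f′(x) = 3x². Iterate:
  r_0 = 2 (mod 5)
  r_1 = 12 (mod 25)
  r_2 = 12 (mod 125)
Final: r = 12 with f(r) ≡ 0 mod 5^3.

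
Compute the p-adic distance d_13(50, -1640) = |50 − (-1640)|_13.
d_13(50, -1640) = 1/169

Step 1 — x − y = 50 − (-1640) = 1690. Step 2 — v_13(1690) = 2 (factor: 1690 = (13^2 · 10); the sign does not affect v_p). Step 3 — |x − y|_13 = 13^{-2} = 1/169.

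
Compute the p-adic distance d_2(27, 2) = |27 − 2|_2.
d_2(27, 2) = 1

Step 1 — x − y = 27 − 2 = 25. Step 2 — v_2(25) = 0 (factor: 25 = (2^0 · 25); the sign does not affect v_p). Step 3 — |x − y|_2 = 2^{0} = 1.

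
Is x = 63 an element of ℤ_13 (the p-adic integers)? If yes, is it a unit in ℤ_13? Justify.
x ∈ ℤ_13^× (unit); v_13(x) = 0

ℤ_13 = {x ∈ ℚ_13 : v_13(x) ≥ 0} and ℤ_13^× = {x ∈ ℤ_13 : v_13(x) = 0}. Here v_13(63) = v_13(num) − v_13(den) = 0; compare against these criteria.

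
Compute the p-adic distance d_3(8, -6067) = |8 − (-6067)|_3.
d_3(8, -6067) = 1/243

Step 1 — x − y = 8 − (-6067) = 6075. Step 2 — v_3(6075) = 5 (factor: 6075 = (3^5 · 25); the sign does not affect v_p). Step 3 — |x − y|_3 = 3^{-5} = 1/243.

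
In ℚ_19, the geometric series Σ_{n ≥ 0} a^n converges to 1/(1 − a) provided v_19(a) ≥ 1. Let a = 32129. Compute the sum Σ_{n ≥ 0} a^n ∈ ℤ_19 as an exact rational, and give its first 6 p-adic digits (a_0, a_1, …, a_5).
Σ a^n = 1/(1 − a) = -1/32128;  first 6 digits = (1, 0, 13, 4, 17, 17)

v_19(a) = 2 ≥ 1, so the series converges in ℤ_19 to 1/(1 − a) = 1/(1 − 32129) = -1/32128. Expand this rational in ℤ_19: compute digits iteratively via d_i = x_i mod 19, x_{i+1} = (x_i − d_i)/19. The first 6 digits are (1, 0, 13, 4, 17, 17).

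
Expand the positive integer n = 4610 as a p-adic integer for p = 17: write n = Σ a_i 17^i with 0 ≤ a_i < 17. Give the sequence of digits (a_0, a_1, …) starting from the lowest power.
(a_0, a_1, …) = (3, 16, 15)

Repeated division by 17 gives the digits low-to-high: 4610 = 3 + 16·17^1 + 15·17^2. Digit sequence: (3, 16, 15).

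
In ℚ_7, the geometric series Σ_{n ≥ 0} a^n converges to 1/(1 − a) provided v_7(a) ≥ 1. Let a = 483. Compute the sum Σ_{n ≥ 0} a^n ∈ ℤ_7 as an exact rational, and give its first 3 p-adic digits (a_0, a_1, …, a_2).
Σ a^n = 1/(1 − a) = -1/482;  first 3 digits = (1, 6, 3)

v_7(a) = 1 ≥ 1, so the series converges in ℤ_7 to 1/(1 − a) = 1/(1 − 483) = -1/482. Expand this rational in ℤ_7: compute digits iteratively via d_i = x_i mod 7, x_{i+1} = (x_i − d_i)/7. The first 3 digits are (1, 6, 3).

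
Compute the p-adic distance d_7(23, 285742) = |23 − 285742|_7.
d_7(23, 285742) = 1/16807

Step 1 — x − y = 23 − 285742 = -285719. Step 2 — v_7(-285719) = 5 (factor: -285719 = −(7^5 · 17); the sign does not affect v_p). Step 3 — |x − y|_7 = 7^{-5} = 1/16807.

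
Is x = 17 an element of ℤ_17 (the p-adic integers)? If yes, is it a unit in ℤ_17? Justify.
x ∈ ℤ_17 but not a unit; v_17(x) = 1 > 0

ℤ_17 = {x ∈ ℚ_17 : v_17(x) ≥ 0} and ℤ_17^× = {x ∈ ℤ_17 : v_17(x) = 0}. Here v_17(17) = v_17(num) − v_17(den) = 1; compare against these criteria.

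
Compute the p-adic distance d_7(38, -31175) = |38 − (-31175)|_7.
d_7(38, -31175) = 1/2401

Step 1 — x − y = 38 − (-31175) = 31213. Step 2 — v_7(31213) = 4 (factor: 31213 = (7^4 · 13); the sign does not affect v_p). Step 3 — |x − y|_7 = 7^{-4} = 1/2401.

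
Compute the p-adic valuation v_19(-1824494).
v_19(-1824494) = 4

v_19(n) is the largest exponent k such that 19^k divides n. Factor out: -1824494 = -19^4 · 14. (Sign doesn't affect v_p.) So v_19(-1824494) = 4.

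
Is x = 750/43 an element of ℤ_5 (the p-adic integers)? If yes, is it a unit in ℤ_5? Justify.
x ∈ ℤ_5 but not a unit; v_5(x) = 3 > 0

ℤ_5 = {x ∈ ℚ_5 : v_5(x) ≥ 0} and ℤ_5^× = {x ∈ ℤ_5 : v_5(x) = 0}. Here v_5(750/43) = v_5(num) − v_5(den) = 3; compare against these criteria.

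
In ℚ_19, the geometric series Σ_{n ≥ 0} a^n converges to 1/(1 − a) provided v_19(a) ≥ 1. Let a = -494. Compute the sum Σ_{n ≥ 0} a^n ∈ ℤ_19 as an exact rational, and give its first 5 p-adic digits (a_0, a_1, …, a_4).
Σ a^n = 1/(1 − a) = 1/495;  first 5 digits = (1, 12, 9, 15, 14)

v_19(a) = 1 ≥ 1, so the series converges in ℤ_19 to 1/(1 − a) = 1/(1 − (-494)) = 1/495. Expand this rational in ℤ_19: compute digits iteratively via d_i = x_i mod 19, x_{i+1} = (x_i − d_i)/19. The first 5 digits are (1, 12, 9, 15, 14).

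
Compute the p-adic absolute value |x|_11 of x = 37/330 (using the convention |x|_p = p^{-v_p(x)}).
|37/330|_11 = 11

Step 1 — compute v_11(x) by factoring powers of 11 out of the numerator and denominator: v_11(37/330) = -1. Step 2 — apply |x|_p = p^{-v_p(x)} = 11^{1} = 11.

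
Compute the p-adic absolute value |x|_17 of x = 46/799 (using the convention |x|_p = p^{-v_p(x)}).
|46/799|_17 = 17

Step 1 — compute v_17(x) by factoring powers of 17 out of the numerator and denominator: v_17(46/799) = -1. Step 2 — apply |x|_p = p^{-v_p(x)} = 17^{1} = 17.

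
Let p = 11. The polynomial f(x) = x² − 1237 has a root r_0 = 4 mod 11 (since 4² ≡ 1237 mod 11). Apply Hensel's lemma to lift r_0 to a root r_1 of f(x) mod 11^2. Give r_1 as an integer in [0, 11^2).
r_1 = 81 (mod 121)

Hensel's recurrence: r_{i+1} = r_i − f(r_i)·(f′(r_i))^{-1} mod 11^{i+2}, with f′(x) = 2x. Iterate:
  r_0 = 4 (mod 11)
  r_1 = 81 (mod 121)
Final: r_1 = 81, and one checks f(r_1) ≡ 0 mod 11^2.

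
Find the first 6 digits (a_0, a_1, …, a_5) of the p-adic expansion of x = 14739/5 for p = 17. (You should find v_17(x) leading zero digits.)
(a_0, …, a_5) = (0, 0, 0, 4, 10, 13)

v_17(14739/5) = 3, so a_0 = ... = a_2 = 0. Factor out: x = 17^3 · u with u = 3/5 a unit in ℤ_17. Expand u iteratively via a_{v+i} = u_i mod 17, u_{i+1} = (u_i − a_{v+i})/17:
  u_0 = 3/5;  a_3 = 4;  u_1 = (u_0 − 4)/17 = -1/5
  u_1 = -1/5;  a_4 = 10;  u_2 = (u_1 − 10)/17 = -3/5
  u_2 = -3/5;  a_5 = 13;  u_3 = (u_2 − 13)/17 = -4/5
Digits: (0, 0, 0, 4, 10, 13).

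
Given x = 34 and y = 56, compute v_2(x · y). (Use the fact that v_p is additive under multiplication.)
v_2(1904) = 4

v_p(x) = 1 (factor: 34 = 2^1 · 17); v_p(y) = 3 (factor: 56 = 2^3 · 7). Additivity: v_p(xy) = v_p(x) + v_p(y) = 1 + 3 = 4. (Direct check: xy = 1904 = 2^4 · (119).)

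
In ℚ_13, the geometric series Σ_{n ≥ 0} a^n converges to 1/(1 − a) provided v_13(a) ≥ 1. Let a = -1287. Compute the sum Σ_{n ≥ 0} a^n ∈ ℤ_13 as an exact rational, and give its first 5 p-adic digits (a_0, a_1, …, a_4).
Σ a^n = 1/(1 − a) = 1/1288;  first 5 digits = (1, 5, 4, 7, 1)

v_13(a) = 1 ≥ 1, so the series converges in ℤ_13 to 1/(1 − a) = 1/(1 − (-1287)) = 1/1288. Expand this rational in ℤ_13: compute digits iteratively via d_i = x_i mod 13, x_{i+1} = (x_i − d_i)/13. The first 5 digits are (1, 5, 4, 7, 1).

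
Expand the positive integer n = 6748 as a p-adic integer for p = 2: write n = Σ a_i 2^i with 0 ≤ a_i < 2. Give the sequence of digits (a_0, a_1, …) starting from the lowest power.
(a_0, a_1, …) = (0, 0, 1, 1, 1, 0, 1, 0, 0, 1, 0, 1, 1)

Repeated division by 2 gives the digits low-to-high: 6748 = 1·2^2 + 1·2^3 + 1·2^4 + 1·2^6 + 1·2^9 + 1·2^11 + 1·2^12. Digit sequence: (0, 0, 1, 1, 1, 0, 1, 0, 0, 1, 0, 1, 1).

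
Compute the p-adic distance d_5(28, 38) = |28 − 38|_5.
d_5(28, 38) = 1/5

Step 1 — x − y = 28 − 38 = -10. Step 2 — v_5(-10) = 1 (factor: -10 = −(5^1 · 2); the sign does not affect v_p). Step 3 — |x − y|_5 = 5^{-1} = 1/5.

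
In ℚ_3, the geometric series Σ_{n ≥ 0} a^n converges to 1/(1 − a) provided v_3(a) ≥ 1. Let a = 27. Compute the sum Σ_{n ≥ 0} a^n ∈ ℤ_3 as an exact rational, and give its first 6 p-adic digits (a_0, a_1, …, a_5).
Σ a^n = 1/(1 − a) = -1/26;  first 6 digits = (1, 0, 0, 1, 0, 0)

v_3(a) = 3 ≥ 1, so the series converges in ℤ_3 to 1/(1 − a) = 1/(1 − 27) = -1/26. Expand this rational in ℤ_3: compute digits iteratively via d_i = x_i mod 3, x_{i+1} = (x_i − d_i)/3. The first 6 digits are (1, 0, 0, 1, 0, 0).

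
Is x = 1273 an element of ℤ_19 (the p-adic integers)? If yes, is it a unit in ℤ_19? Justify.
x ∈ ℤ_19 but not a unit; v_19(x) = 1 > 0

ℤ_19 = {x ∈ ℚ_19 : v_19(x) ≥ 0} and ℤ_19^× = {x ∈ ℤ_19 : v_19(x) = 0}. Here v_19(1273) = v_19(num) − v_19(den) = 1; compare against these criteria.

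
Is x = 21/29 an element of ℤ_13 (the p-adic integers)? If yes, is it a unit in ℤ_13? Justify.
x ∈ ℤ_13^× (unit); v_13(x) = 0

ℤ_13 = {x ∈ ℚ_13 : v_13(x) ≥ 0} and ℤ_13^× = {x ∈ ℤ_13 : v_13(x) = 0}. Here v_13(21/29) = v_13(num) − v_13(den) = 0; compare against these criteria.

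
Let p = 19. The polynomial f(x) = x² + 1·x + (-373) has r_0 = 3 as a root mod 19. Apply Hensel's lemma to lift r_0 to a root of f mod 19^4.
r_3 = 93141 (mod 130321)

Hensel: r_{i+1} = r_i − f(r_i)·(f′(r_i))^{-1} mod 19^{i+2}, f′(x) = 2x + 1. Iterate:
  r_0 = 3 (mod 19)
  r_1 = 3 (mod 361)
  r_2 = 3974 (mod 6859)
  r_3 = 93141 (mod 130321)
Final: r = 93141 satisfies f(r) ≡ 0 mod 19^4.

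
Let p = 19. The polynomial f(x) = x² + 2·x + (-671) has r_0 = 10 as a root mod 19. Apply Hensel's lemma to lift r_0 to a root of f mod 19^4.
r_3 = 56630 (mod 130321)

Hensel: r_{i+1} = r_i − f(r_i)·(f′(r_i))^{-1} mod 19^{i+2}, f′(x) = 2x + 2. Iterate:
  r_0 = 10 (mod 19)
  r_1 = 314 (mod 361)
  r_2 = 1758 (mod 6859)
  r_3 = 56630 (mod 130321)
Final: r = 56630 satisfies f(r) ≡ 0 mod 19^4.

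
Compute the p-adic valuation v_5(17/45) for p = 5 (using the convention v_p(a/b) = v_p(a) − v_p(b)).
v_5(17/45) = -1

Factor powers of 5 from the numerator and denominator of the reduced fraction: 17 = 5^0 · 17 and 45 = 5^1 · 9. Apply v_p(a/b) = v_p(a) − v_p(b): v_5(17/45) = 0 − 1 = -1.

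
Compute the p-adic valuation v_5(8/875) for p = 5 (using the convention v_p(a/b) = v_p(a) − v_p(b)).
v_5(8/875) = -3

Factor powers of 5 from the numerator and denominator of the reduced fraction: 8 = 5^0 · 8 and 875 = 5^3 · 7. Apply v_p(a/b) = v_p(a) − v_p(b): v_5(8/875) = 0 − 3 = -3.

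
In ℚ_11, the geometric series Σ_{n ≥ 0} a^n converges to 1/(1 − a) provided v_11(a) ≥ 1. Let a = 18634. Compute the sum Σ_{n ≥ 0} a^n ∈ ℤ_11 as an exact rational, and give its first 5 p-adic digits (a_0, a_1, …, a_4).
Σ a^n = 1/(1 − a) = -1/18633;  first 5 digits = (1, 0, 0, 3, 1)

v_11(a) = 3 ≥ 1, so the series converges in ℤ_11 to 1/(1 − a) = 1/(1 − 18634) = -1/18633. Expand this rational in ℤ_11: compute digits iteratively via d_i = x_i mod 11, x_{i+1} = (x_i − d_i)/11. The first 5 digits are (1, 0, 0, 3, 1).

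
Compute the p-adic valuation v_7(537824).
v_7(537824) = 5

v_7(n) is the largest exponent k such that 7^k divides n. Factor out: 537824 = 7^5 · 32. (Sign doesn't affect v_p.) So v_7(537824) = 5.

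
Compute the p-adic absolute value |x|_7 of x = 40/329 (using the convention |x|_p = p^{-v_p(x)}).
|40/329|_7 = 7

Step 1 — compute v_7(x) by factoring powers of 7 out of the numerator and denominator: v_7(40/329) = -1. Step 2 — apply |x|_p = p^{-v_p(x)} = 7^{1} = 7.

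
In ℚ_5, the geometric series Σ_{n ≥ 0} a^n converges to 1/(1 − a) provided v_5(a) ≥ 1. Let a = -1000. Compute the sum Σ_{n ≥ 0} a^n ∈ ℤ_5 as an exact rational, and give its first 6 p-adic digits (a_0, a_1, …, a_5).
Σ a^n = 1/(1 − a) = 1/1001;  first 6 digits = (1, 0, 0, 2, 3, 4)

v_5(a) = 3 ≥ 1, so the series converges in ℤ_5 to 1/(1 − a) = 1/(1 − (-1000)) = 1/1001. Expand this rational in ℤ_5: compute digits iteratively via d_i = x_i mod 5, x_{i+1} = (x_i − d_i)/5. The first 6 digits are (1, 0, 0, 2, 3, 4).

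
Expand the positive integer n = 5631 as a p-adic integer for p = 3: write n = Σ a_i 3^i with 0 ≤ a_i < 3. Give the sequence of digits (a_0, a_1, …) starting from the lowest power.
(a_0, a_1, …) = (0, 2, 1, 1, 0, 2, 1, 2)

Repeated division by 3 gives the digits low-to-high: 5631 = 2·3^1 + 1·3^2 + 1·3^3 + 2·3^5 + 1·3^6 + 2·3^7. Digit sequence: (0, 2, 1, 1, 0, 2, 1, 2).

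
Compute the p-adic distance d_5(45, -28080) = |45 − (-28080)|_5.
d_5(45, -28080) = 1/3125

Step 1 — x − y = 45 − (-28080) = 28125. Step 2 — v_5(28125) = 5 (factor: 28125 = (5^5 · 9); the sign does not affect v_p). Step 3 — |x − y|_5 = 5^{-5} = 1/3125.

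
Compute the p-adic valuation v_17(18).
v_17(18) = 0

v_17(n) is the largest exponent k such that 17^k divides n. Factor out: 18 = 17^0 · 18. (Sign doesn't affect v_p.) So v_17(18) = 0.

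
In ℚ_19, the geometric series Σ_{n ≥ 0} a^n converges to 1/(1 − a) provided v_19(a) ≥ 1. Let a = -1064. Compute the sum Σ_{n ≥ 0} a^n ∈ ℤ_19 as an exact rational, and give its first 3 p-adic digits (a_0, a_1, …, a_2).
Σ a^n = 1/(1 − a) = 1/1065;  first 3 digits = (1, 1, 17)

v_19(a) = 1 ≥ 1, so the series converges in ℤ_19 to 1/(1 − a) = 1/(1 − (-1064)) = 1/1065. Expand this rational in ℤ_19: compute digits iteratively via d_i = x_i mod 19, x_{i+1} = (x_i − d_i)/19. The first 3 digits are (1, 1, 17).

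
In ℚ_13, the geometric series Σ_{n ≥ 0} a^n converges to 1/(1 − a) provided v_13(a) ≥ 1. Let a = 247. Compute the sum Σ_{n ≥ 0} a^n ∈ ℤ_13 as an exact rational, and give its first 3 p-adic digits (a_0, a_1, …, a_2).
Σ a^n = 1/(1 − a) = -1/246;  first 3 digits = (1, 6, 11)

v_13(a) = 1 ≥ 1, so the series converges in ℤ_13 to 1/(1 − a) = 1/(1 − 247) = -1/246. Expand this rational in ℤ_13: compute digits iteratively via d_i = x_i mod 13, x_{i+1} = (x_i − d_i)/13. The first 3 digits are (1, 6, 11).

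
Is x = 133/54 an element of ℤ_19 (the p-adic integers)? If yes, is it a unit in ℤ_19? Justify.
x ∈ ℤ_19 but not a unit; v_19(x) = 1 > 0

ℤ_19 = {x ∈ ℚ_19 : v_19(x) ≥ 0} and ℤ_19^× = {x ∈ ℤ_19 : v_19(x) = 0}. Here v_19(133/54) = v_19(num) − v_19(den) = 1; compare against these criteria.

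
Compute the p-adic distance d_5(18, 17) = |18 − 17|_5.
d_5(18, 17) = 1

Step 1 — x − y = 18 − 17 = 1. Step 2 — v_5(1) = 0 (factor: 1 = (5^0 · 1); the sign does not affect v_p). Step 3 — |x − y|_5 = 5^{0} = 1.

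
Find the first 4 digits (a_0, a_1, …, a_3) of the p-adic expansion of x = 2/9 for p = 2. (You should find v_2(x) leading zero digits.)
(a_0, …, a_3) = (0, 1, 0, 0)

v_2(2/9) = 1, so a_0 = ... = a_0 = 0. Factor out: x = 2^1 · u with u = 1/9 a unit in ℤ_2. Expand u iteratively via a_{v+i} = u_i mod 2, u_{i+1} = (u_i − a_{v+i})/2:
  u_0 = 1/9;  a_1 = 1;  u_1 = (u_0 − 1)/2 = -4/9
  u_1 = -4/9;  a_2 = 0;  u_2 = (u_1 − 0)/2 = -2/9
  u_2 = -2/9;  a_3 = 0;  u_3 = (u_2 − 0)/2 = -1/9
Digits: (0, 1, 0, 0).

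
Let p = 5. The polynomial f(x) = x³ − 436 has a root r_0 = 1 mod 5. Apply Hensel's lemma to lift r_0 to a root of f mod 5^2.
r_1 = 21 (mod 25)

Hensel: r_{i+1} = r_i − f(r_i)/f′(r_i) mod 5^{i+2}, where f′(x) = 3x². Iterate:
  r_0 = 1 (mod 5)
  r_1 = 21 (mod 25)
Final: r = 21 with f(r) ≡ 0 mod 5^2.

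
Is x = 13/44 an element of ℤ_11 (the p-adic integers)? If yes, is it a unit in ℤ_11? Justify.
x ∉ ℤ_11 (v_11(x) = -1 < 0)

ℤ_11 = {x ∈ ℚ_11 : v_11(x) ≥ 0} and ℤ_11^× = {x ∈ ℤ_11 : v_11(x) = 0}. Here v_11(13/44) = v_11(num) − v_11(den) = -1; compare against these criteria.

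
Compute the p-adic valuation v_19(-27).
v_19(-27) = 0

v_19(n) is the largest exponent k such that 19^k divides n. Factor out: -27 = -19^0 · 27. (Sign doesn't affect v_p.) So v_19(-27) = 0.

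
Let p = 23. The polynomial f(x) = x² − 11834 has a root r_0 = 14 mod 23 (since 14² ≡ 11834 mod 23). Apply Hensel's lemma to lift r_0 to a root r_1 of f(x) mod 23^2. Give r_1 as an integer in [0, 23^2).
r_1 = 14 (mod 529)

Hensel's recurrence: r_{i+1} = r_i − f(r_i)·(f′(r_i))^{-1} mod 23^{i+2}, with f′(x) = 2x. Iterate:
  r_0 = 14 (mod 23)
  r_1 = 14 (mod 529)
Final: r_1 = 14, and one checks f(r_1) ≡ 0 mod 23^2.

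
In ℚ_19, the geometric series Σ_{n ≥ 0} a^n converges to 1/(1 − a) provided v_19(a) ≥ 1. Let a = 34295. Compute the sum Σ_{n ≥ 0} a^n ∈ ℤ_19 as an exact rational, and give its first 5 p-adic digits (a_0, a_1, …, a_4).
Σ a^n = 1/(1 − a) = -1/34294;  first 5 digits = (1, 0, 0, 5, 0)

v_19(a) = 3 ≥ 1, so the series converges in ℤ_19 to 1/(1 − a) = 1/(1 − 34295) = -1/34294. Expand this rational in ℤ_19: compute digits iteratively via d_i = x_i mod 19, x_{i+1} = (x_i − d_i)/19. The first 5 digits are (1, 0, 0, 5, 0).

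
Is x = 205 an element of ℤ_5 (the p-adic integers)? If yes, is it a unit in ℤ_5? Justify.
x ∈ ℤ_5 but not a unit; v_5(x) = 1 > 0

ℤ_5 = {x ∈ ℚ_5 : v_5(x) ≥ 0} and ℤ_5^× = {x ∈ ℤ_5 : v_5(x) = 0}. Here v_5(205) = v_5(num) − v_5(den) = 1; compare against these criteria.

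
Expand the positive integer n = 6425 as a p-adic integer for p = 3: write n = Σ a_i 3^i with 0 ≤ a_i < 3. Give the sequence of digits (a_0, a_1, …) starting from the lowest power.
(a_0, a_1, …) = (2, 2, 2, 0, 1, 2, 2, 2)

Repeated division by 3 gives the digits low-to-high: 6425 = 2 + 2·3^1 + 2·3^2 + 1·3^4 + 2·3^5 + 2·3^6 + 2·3^7. Digit sequence: (2, 2, 2, 0, 1, 2, 2, 2).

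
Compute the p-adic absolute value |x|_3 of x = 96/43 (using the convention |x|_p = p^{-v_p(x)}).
|96/43|_3 = 1/3

Step 1 — compute v_3(x) by factoring powers of 3 out of the numerator and denominator: v_3(96/43) = 1. Step 2 — apply |x|_p = p^{-v_p(x)} = 3^{-1} = 1/3.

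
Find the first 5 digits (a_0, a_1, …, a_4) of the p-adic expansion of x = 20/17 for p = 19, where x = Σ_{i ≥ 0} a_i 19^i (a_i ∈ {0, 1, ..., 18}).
(a_0, …, a_4) = (9, 13, 6, 3, 11)

v_19(20/17) = 0 (numerator and denominator both coprime to 19), so x ∈ ℤ_19^×. Compute digits iteratively via a_i = x_i mod 19, x_{i+1} = (x_i − a_i)/19, with x_0 = x:
  x_0 = 20/17;  a_0 = 9;  x_1 = (x_0 − 9)/19 = -7/17
  x_1 = -7/17;  a_1 = 13;  x_2 = (x_1 − 13)/19 = -12/17
  x_2 = -12/17;  a_2 = 6;  x_3 = (x_2 − 6)/19 = -6/17
  x_3 = -6/17;  a_3 = 3;  x_4 = (x_3 − 3)/19 = -3/17
  x_4 = -3/17;  a_4 = 11;  x_5 = (x_4 − 11)/19 = -10/17
Digits: (9, 13, 6, 3, 11).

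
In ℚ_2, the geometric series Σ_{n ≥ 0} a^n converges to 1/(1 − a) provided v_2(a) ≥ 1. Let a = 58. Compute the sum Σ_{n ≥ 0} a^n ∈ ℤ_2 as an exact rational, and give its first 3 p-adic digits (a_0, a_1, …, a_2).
Σ a^n = 1/(1 − a) = -1/57;  first 3 digits = (1, 1, 1)

v_2(a) = 1 ≥ 1, so the series converges in ℤ_2 to 1/(1 − a) = 1/(1 − 58) = -1/57. Expand this rational in ℤ_2: compute digits iteratively via d_i = x_i mod 2, x_{i+1} = (x_i − d_i)/2. The first 3 digits are (1, 1, 1).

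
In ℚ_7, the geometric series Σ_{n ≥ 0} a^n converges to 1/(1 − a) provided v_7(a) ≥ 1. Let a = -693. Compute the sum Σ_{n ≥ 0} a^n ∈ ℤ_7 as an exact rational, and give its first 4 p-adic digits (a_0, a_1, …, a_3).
Σ a^n = 1/(1 − a) = 1/694;  first 4 digits = (1, 6, 0, 4)

v_7(a) = 1 ≥ 1, so the series converges in ℤ_7 to 1/(1 − a) = 1/(1 − (-693)) = 1/694. Expand this rational in ℤ_7: compute digits iteratively via d_i = x_i mod 7, x_{i+1} = (x_i − d_i)/7. The first 4 digits are (1, 6, 0, 4).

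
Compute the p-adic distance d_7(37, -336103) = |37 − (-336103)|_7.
d_7(37, -336103) = 1/16807

Step 1 — x − y = 37 − (-336103) = 336140. Step 2 — v_7(336140) = 5 (factor: 336140 = (7^5 · 20); the sign does not affect v_p). Step 3 — |x − y|_7 = 7^{-5} = 1/16807.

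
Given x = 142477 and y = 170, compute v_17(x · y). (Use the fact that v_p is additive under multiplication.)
v_17(24221090) = 4

v_p(x) = 3 (factor: 142477 = 17^3 · 29); v_p(y) = 1 (factor: 170 = 17^1 · 10). Additivity: v_p(xy) = v_p(x) + v_p(y) = 3 + 1 = 4. (Direct check: xy = 24221090 = 17^4 · (290).)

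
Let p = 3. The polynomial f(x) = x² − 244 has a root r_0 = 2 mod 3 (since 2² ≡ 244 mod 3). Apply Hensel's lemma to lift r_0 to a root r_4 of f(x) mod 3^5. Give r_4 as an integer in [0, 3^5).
r_4 = 242 (mod 243)

Hensel's recurrence: r_{i+1} = r_i − f(r_i)·(f′(r_i))^{-1} mod 3^{i+2}, with f′(x) = 2x. Iterate:
  r_0 = 2 (mod 3)
  r_1 = 8 (mod 9)
  r_2 = 26 (mod 27)
  r_3 = 80 (mod 81)
  r_4 = 242 (mod 243)
Final: r_4 = 242, and one checks f(r_4) ≡ 0 mod 3^5.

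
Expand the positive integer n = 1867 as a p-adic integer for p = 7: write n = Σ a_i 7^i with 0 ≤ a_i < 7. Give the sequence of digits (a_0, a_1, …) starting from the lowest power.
(a_0, a_1, …) = (5, 0, 3, 5)

Repeated division by 7 gives the digits low-to-high: 1867 = 5 + 3·7^2 + 5·7^3. Digit sequence: (5, 0, 3, 5).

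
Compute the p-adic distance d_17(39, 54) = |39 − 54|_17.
d_17(39, 54) = 1

Step 1 — x − y = 39 − 54 = -15. Step 2 — v_17(-15) = 0 (factor: -15 = −(17^0 · 15); the sign does not affect v_p). Step 3 — |x − y|_17 = 17^{0} = 1.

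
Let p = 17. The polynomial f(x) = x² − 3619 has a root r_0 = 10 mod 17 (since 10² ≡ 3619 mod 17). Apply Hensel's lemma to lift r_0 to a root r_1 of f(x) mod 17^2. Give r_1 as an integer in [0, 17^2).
r_1 = 27 (mod 289)

Hensel's recurrence: r_{i+1} = r_i − f(r_i)·(f′(r_i))^{-1} mod 17^{i+2}, with f′(x) = 2x. Iterate:
  r_0 = 10 (mod 17)
  r_1 = 27 (mod 289)
Final: r_1 = 27, and one checks f(r_1) ≡ 0 mod 17^2.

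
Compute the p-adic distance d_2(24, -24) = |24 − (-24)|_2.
d_2(24, -24) = 1/16

Step 1 — x − y = 24 − (-24) = 48. Step 2 — v_2(48) = 4 (factor: 48 = (2^4 · 3); the sign does not affect v_p). Step 3 — |x − y|_2 = 2^{-4} = 1/16.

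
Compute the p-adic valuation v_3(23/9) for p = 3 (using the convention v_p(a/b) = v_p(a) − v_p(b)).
v_3(23/9) = -2

Factor powers of 3 from the numerator and denominator of the reduced fraction: 23 = 3^0 · 23 and 9 = 3^2 · 1. Apply v_p(a/b) = v_p(a) − v_p(b): v_3(23/9) = 0 − 2 = -2.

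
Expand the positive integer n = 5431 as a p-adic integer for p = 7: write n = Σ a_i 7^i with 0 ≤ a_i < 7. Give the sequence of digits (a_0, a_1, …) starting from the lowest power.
(a_0, a_1, …) = (6, 5, 5, 1, 2)

Repeated division by 7 gives the digits low-to-high: 5431 = 6 + 5·7^1 + 5·7^2 + 1·7^3 + 2·7^4. Digit sequence: (6, 5, 5, 1, 2).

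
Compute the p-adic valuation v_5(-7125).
v_5(-7125) = 3

v_5(n) is the largest exponent k such that 5^k divides n. Factor out: -7125 = -5^3 · 57. (Sign doesn't affect v_p.) So v_5(-7125) = 3.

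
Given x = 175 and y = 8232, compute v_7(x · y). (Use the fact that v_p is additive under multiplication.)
v_7(1440600) = 4

v_p(x) = 1 (factor: 175 = 7^1 · 25); v_p(y) = 3 (factor: 8232 = 7^3 · 24). Additivity: v_p(xy) = v_p(x) + v_p(y) = 1 + 3 = 4. (Direct check: xy = 1440600 = 7^4 · (600).)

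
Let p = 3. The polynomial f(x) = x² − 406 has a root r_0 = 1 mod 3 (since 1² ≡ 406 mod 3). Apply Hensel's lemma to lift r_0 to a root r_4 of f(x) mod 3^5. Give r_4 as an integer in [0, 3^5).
r_4 = 82 (mod 243)

Hensel's recurrence: r_{i+1} = r_i − f(r_i)·(f′(r_i))^{-1} mod 3^{i+2}, with f′(x) = 2x. Iterate:
  r_0 = 1 (mod 3)
  r_1 = 1 (mod 9)
  r_2 = 1 (mod 27)
  r_3 = 1 (mod 81)
  r_4 = 82 (mod 243)
Final: r_4 = 82, and one checks f(r_4) ≡ 0 mod 3^5.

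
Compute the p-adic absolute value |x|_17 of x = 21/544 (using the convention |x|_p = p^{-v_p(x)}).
|21/544|_17 = 17

Step 1 — compute v_17(x) by factoring powers of 17 out of the numerator and denominator: v_17(21/544) = -1. Step 2 — apply |x|_p = p^{-v_p(x)} = 17^{1} = 17.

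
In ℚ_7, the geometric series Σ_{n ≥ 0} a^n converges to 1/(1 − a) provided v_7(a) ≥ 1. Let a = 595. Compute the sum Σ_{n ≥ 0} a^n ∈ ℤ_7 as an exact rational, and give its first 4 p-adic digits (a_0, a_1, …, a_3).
Σ a^n = 1/(1 − a) = -1/594;  first 4 digits = (1, 1, 6, 5)

v_7(a) = 1 ≥ 1, so the series converges in ℤ_7 to 1/(1 − a) = 1/(1 − 595) = -1/594. Expand this rational in ℤ_7: compute digits iteratively via d_i = x_i mod 7, x_{i+1} = (x_i − d_i)/7. The first 4 digits are (1, 1, 6, 5).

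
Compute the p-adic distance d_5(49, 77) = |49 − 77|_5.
d_5(49, 77) = 1

Step 1 — x − y = 49 − 77 = -28. Step 2 — v_5(-28) = 0 (factor: -28 = −(5^0 · 28); the sign does not affect v_p). Step 3 — |x − y|_5 = 5^{0} = 1.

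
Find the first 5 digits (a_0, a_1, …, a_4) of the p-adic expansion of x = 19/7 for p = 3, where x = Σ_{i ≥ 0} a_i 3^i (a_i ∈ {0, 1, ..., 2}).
(a_0, …, a_4) = (1, 1, 2, 1, 2)

v_3(19/7) = 0 (numerator and denominator both coprime to 3), so x ∈ ℤ_3^×. Compute digits iteratively via a_i = x_i mod 3, x_{i+1} = (x_i − a_i)/3, with x_0 = x:
  x_0 = 19/7;  a_0 = 1;  x_1 = (x_0 − 1)/3 = 4/7
  x_1 = 4/7;  a_1 = 1;  x_2 = (x_1 − 1)/3 = -1/7
  x_2 = -1/7;  a_2 = 2;  x_3 = (x_2 − 2)/3 = -5/7
  x_3 = -5/7;  a_3 = 1;  x_4 = (x_3 − 1)/3 = -4/7
  x_4 = -4/7;  a_4 = 2;  x_5 = (x_4 − 2)/3 = -6/7
Digits: (1, 1, 2, 1, 2).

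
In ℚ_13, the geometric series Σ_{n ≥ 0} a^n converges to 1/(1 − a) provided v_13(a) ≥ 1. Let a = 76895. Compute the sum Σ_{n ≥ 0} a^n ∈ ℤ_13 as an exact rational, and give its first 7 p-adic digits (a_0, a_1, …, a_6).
Σ a^n = 1/(1 − a) = -1/76894;  first 7 digits = (1, 0, 0, 9, 2, 0, 3)

v_13(a) = 3 ≥ 1, so the series converges in ℤ_13 to 1/(1 − a) = 1/(1 − 76895) = -1/76894. Expand this rational in ℤ_13: compute digits iteratively via d_i = x_i mod 13, x_{i+1} = (x_i − d_i)/13. The first 7 digits are (1, 0, 0, 9, 2, 0, 3).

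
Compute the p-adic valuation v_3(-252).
v_3(-252) = 2

v_3(n) is the largest exponent k such that 3^k divides n. Factor out: -252 = -3^2 · 28. (Sign doesn't affect v_p.) So v_3(-252) = 2.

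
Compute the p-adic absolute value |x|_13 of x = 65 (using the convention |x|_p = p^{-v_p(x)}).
|65|_13 = 1/13

Step 1 — compute v_13(x) by factoring powers of 13 out of the numerator and denominator: v_13(65) = 1. Step 2 — apply |x|_p = p^{-v_p(x)} = 13^{-1} = 1/13.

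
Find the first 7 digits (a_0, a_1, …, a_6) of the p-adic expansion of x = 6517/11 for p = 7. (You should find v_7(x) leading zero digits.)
(a_0, …, a_6) = (0, 0, 0, 3, 3, 4, 0)

v_7(6517/11) = 3, so a_0 = ... = a_2 = 0. Factor out: x = 7^3 · u with u = 19/11 a unit in ℤ_7. Expand u iteratively via a_{v+i} = u_i mod 7, u_{i+1} = (u_i − a_{v+i})/7:
  u_0 = 19/11;  a_3 = 3;  u_1 = (u_0 − 3)/7 = -2/11
  u_1 = -2/11;  a_4 = 3;  u_2 = (u_1 − 3)/7 = -5/11
  u_2 = -5/11;  a_5 = 4;  u_3 = (u_2 − 4)/7 = -7/11
  u_3 = -7/11;  a_6 = 0;  u_4 = (u_3 − 0)/7 = -1/11
Digits: (0, 0, 0, 3, 3, 4, 0).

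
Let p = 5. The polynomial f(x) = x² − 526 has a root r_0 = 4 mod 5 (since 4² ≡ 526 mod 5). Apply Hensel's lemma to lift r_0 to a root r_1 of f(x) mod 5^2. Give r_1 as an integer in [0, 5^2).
r_1 = 24 (mod 25)

Hensel's recurrence: r_{i+1} = r_i − f(r_i)·(f′(r_i))^{-1} mod 5^{i+2}, with f′(x) = 2x. Iterate:
  r_0 = 4 (mod 5)
  r_1 = 24 (mod 25)
Final: r_1 = 24, and one checks f(r_1) ≡ 0 mod 5^2.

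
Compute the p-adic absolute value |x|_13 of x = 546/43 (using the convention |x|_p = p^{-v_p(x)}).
|546/43|_13 = 1/13

Step 1 — compute v_13(x) by factoring powers of 13 out of the numerator and denominator: v_13(546/43) = 1. Step 2 — apply |x|_p = p^{-v_p(x)} = 13^{-1} = 1/13.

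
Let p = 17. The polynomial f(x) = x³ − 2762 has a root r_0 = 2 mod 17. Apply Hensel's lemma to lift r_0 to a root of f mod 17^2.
r_1 = 87 (mod 289)

Hensel: r_{i+1} = r_i − f(r_i)/f′(r_i) mod 17^{i+2}, where f′(x) = 3x². Iterate:
  r_0 = 2 (mod 17)
  r_1 = 87 (mod 289)
Final: r = 87 with f(r) ≡ 0 mod 17^2.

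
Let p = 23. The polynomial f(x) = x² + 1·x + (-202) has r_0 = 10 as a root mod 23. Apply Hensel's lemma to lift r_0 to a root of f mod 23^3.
r_2 = 493 (mod 12167)

Hensel: r_{i+1} = r_i − f(r_i)·(f′(r_i))^{-1} mod 23^{i+2}, f′(x) = 2x + 1. Iterate:
  r_0 = 10 (mod 23)
  r_1 = 493 (mod 529)
  r_2 = 493 (mod 12167)
Final: r = 493 satisfies f(r) ≡ 0 mod 23^3.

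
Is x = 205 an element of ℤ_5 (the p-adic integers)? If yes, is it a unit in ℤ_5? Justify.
x ∈ ℤ_5 but not a unit; v_5(x) = 1 > 0

ℤ_5 = {x ∈ ℚ_5 : v_5(x) ≥ 0} and ℤ_5^× = {x ∈ ℤ_5 : v_5(x) = 0}. Here v_5(205) = v_5(num) − v_5(den) = 1; compare against these criteria.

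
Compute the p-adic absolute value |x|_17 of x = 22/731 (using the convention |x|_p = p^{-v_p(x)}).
|22/731|_17 = 17

Step 1 — compute v_17(x) by factoring powers of 17 out of the numerator and denominator: v_17(22/731) = -1. Step 2 — apply |x|_p = p^{-v_p(x)} = 17^{1} = 17.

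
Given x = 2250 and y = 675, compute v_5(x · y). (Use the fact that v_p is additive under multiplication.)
v_5(1518750) = 5

v_p(x) = 3 (factor: 2250 = 5^3 · 18); v_p(y) = 2 (factor: 675 = 5^2 · 27). Additivity: v_p(xy) = v_p(x) + v_p(y) = 3 + 2 = 5. (Direct check: xy = 1518750 = 5^5 · (486).)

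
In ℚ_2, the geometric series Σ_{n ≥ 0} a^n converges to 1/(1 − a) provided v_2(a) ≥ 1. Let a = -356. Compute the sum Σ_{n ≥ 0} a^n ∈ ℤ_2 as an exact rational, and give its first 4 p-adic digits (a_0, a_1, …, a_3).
Σ a^n = 1/(1 − a) = 1/357;  first 4 digits = (1, 0, 1, 1)

v_2(a) = 2 ≥ 1, so the series converges in ℤ_2 to 1/(1 − a) = 1/(1 − (-356)) = 1/357. Expand this rational in ℤ_2: compute digits iteratively via d_i = x_i mod 2, x_{i+1} = (x_i − d_i)/2. The first 4 digits are (1, 0, 1, 1).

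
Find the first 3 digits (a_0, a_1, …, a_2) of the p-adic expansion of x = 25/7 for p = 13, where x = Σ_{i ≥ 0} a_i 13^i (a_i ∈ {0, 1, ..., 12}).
(a_0, …, a_2) = (11, 5, 7)

v_13(25/7) = 0 (numerator and denominator both coprime to 13), so x ∈ ℤ_13^×. Compute digits iteratively via a_i = x_i mod 13, x_{i+1} = (x_i − a_i)/13, with x_0 = x:
  x_0 = 25/7;  a_0 = 11;  x_1 = (x_0 − 11)/13 = -4/7
  x_1 = -4/7;  a_1 = 5;  x_2 = (x_1 − 5)/13 = -3/7
  x_2 = -3/7;  a_2 = 7;  x_3 = (x_2 − 7)/13 = -4/7
Digits: (11, 5, 7).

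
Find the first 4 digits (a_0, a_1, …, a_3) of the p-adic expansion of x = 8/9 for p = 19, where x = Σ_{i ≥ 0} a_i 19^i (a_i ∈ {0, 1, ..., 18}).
(a_0, …, a_3) = (3, 2, 2, 2)

v_19(8/9) = 0 (numerator and denominator both coprime to 19), so x ∈ ℤ_19^×. Compute digits iteratively via a_i = x_i mod 19, x_{i+1} = (x_i − a_i)/19, with x_0 = x:
  x_0 = 8/9;  a_0 = 3;  x_1 = (x_0 − 3)/19 = -1/9
  x_1 = -1/9;  a_1 = 2;  x_2 = (x_1 − 2)/19 = -1/9
  x_2 = -1/9;  a_2 = 2;  x_3 = (x_2 − 2)/19 = -1/9
  x_3 = -1/9;  a_3 = 2;  x_4 = (x_3 − 2)/19 = -1/9
Digits: (3, 2, 2, 2).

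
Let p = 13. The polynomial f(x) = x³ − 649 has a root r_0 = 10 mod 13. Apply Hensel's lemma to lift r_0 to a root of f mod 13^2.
r_1 = 166 (mod 169)

Hensel: r_{i+1} = r_i − f(r_i)/f′(r_i) mod 13^{i+2}, where f′(x) = 3x². Iterate:
  r_0 = 10 (mod 13)
  r_1 = 166 (mod 169)
Final: r = 166 with f(r) ≡ 0 mod 13^2.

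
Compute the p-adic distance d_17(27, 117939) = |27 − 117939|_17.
d_17(27, 117939) = 1/4913

Step 1 — x − y = 27 − 117939 = -117912. Step 2 — v_17(-117912) = 3 (factor: -117912 = −(17^3 · 24); the sign does not affect v_p). Step 3 — |x − y|_17 = 17^{-3} = 1/4913.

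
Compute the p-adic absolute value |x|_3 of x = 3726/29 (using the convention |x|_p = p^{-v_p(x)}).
|3726/29|_3 = 1/81

Step 1 — compute v_3(x) by factoring powers of 3 out of the numerator and denominator: v_3(3726/29) = 4. Step 2 — apply |x|_p = p^{-v_p(x)} = 3^{-4} = 1/81.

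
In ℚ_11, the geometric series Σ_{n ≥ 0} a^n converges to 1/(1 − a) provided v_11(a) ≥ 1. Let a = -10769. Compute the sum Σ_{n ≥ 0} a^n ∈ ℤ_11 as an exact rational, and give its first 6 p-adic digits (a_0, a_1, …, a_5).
Σ a^n = 1/(1 − a) = 1/10770;  first 6 digits = (1, 0, 10, 2, 0, 5)

v_11(a) = 2 ≥ 1, so the series converges in ℤ_11 to 1/(1 − a) = 1/(1 − (-10769)) = 1/10770. Expand this rational in ℤ_11: compute digits iteratively via d_i = x_i mod 11, x_{i+1} = (x_i − d_i)/11. The first 6 digits are (1, 0, 10, 2, 0, 5).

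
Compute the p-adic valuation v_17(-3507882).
v_17(-3507882) = 4

v_17(n) is the largest exponent k such that 17^k divides n. Factor out: -3507882 = -17^4 · 42. (Sign doesn't affect v_p.) So v_17(-3507882) = 4.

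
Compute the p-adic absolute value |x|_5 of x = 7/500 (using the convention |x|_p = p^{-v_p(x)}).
|7/500|_5 = 125

Step 1 — compute v_5(x) by factoring powers of 5 out of the numerator and denominator: v_5(7/500) = -3. Step 2 — apply |x|_p = p^{-v_p(x)} = 5^{3} = 125.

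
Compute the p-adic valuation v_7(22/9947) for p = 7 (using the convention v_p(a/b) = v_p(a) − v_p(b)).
v_7(22/9947) = -3

Factor powers of 7 from the numerator and denominator of the reduced fraction: 22 = 7^0 · 22 and 9947 = 7^3 · 29. Apply v_p(a/b) = v_p(a) − v_p(b): v_7(22/9947) = 0 − 3 = -3.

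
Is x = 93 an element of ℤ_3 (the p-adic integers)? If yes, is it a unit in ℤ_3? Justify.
x ∈ ℤ_3 but not a unit; v_3(x) = 1 > 0

ℤ_3 = {x ∈ ℚ_3 : v_3(x) ≥ 0} and ℤ_3^× = {x ∈ ℤ_3 : v_3(x) = 0}. Here v_3(93) = v_3(num) − v_3(den) = 1; compare against these criteria.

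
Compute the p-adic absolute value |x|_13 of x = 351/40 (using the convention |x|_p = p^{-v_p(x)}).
|351/40|_13 = 1/13

Step 1 — compute v_13(x) by factoring powers of 13 out of the numerator and denominator: v_13(351/40) = 1. Step 2 — apply |x|_p = p^{-v_p(x)} = 13^{-1} = 1/13.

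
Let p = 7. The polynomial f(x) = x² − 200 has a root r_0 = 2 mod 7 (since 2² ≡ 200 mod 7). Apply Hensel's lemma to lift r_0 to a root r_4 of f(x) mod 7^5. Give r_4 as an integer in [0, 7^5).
r_4 = 12056 (mod 16807)

Hensel's recurrence: r_{i+1} = r_i − f(r_i)·(f′(r_i))^{-1} mod 7^{i+2}, with f′(x) = 2x. Iterate:
  r_0 = 2 (mod 7)
  r_1 = 2 (mod 49)
  r_2 = 51 (mod 343)
  r_3 = 51 (mod 2401)
  r_4 = 12056 (mod 16807)
Final: r_4 = 12056, and one checks f(r_4) ≡ 0 mod 7^5.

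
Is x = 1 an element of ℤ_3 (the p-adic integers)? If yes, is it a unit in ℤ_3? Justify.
x ∈ ℤ_3^× (unit); v_3(x) = 0

ℤ_3 = {x ∈ ℚ_3 : v_3(x) ≥ 0} and ℤ_3^× = {x ∈ ℤ_3 : v_3(x) = 0}. Here v_3(1) = v_3(num) − v_3(den) = 0; compare against these criteria.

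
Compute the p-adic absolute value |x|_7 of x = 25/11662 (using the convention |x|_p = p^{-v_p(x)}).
|25/11662|_7 = 343

Step 1 — compute v_7(x) by factoring powers of 7 out of the numerator and denominator: v_7(25/11662) = -3. Step 2 — apply |x|_p = p^{-v_p(x)} = 7^{3} = 343.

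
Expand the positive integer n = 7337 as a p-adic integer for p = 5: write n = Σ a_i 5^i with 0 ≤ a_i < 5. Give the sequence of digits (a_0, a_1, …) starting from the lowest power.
(a_0, a_1, …) = (2, 2, 3, 3, 1, 2)

Repeated division by 5 gives the digits low-to-high: 7337 = 2 + 2·5^1 + 3·5^2 + 3·5^3 + 1·5^4 + 2·5^5. Digit sequence: (2, 2, 3, 3, 1, 2).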